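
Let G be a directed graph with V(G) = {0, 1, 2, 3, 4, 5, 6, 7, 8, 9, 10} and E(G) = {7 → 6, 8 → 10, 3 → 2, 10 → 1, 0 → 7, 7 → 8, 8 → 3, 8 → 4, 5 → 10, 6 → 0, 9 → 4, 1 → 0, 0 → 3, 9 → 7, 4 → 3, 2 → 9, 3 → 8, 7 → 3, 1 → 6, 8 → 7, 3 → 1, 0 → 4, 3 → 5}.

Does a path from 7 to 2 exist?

Yes

Explore from 7.
Distance 1: reach 3, 6, 8.
Distance 2: reach 0, 1, 2, 4, 5, 10.
Found 2.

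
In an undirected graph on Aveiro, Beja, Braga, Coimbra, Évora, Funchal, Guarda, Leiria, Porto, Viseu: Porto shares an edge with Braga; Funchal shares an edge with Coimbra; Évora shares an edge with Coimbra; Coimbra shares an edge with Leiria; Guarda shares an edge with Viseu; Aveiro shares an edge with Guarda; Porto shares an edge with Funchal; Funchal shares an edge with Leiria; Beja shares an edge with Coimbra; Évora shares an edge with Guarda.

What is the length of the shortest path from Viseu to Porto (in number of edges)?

Distance 0: Viseu.
Distance 1: Guarda.
Distance 2: Aveiro, Évora.
Distance 3: Coimbra.
Distance 4: Beja, Funchal, Leiria.
Distance 5: Porto — contains Porto.

5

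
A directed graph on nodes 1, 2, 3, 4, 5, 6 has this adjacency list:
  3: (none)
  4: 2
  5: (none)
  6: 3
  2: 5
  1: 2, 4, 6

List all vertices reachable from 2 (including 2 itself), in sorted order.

2, 5

Start at 2.
Its neighbours: 5.
Nothing further is reachable.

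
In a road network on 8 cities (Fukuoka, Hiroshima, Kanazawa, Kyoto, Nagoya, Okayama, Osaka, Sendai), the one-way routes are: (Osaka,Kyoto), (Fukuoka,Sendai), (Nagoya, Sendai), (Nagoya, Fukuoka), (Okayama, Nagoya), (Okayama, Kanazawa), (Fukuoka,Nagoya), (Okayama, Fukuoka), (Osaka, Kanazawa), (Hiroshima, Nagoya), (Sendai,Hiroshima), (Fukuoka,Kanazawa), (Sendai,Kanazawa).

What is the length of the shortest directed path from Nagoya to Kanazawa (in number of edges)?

2

Distance 0: Nagoya.
Distance 1: Fukuoka, Sendai.
Distance 2: Hiroshima, Kanazawa — contains Kanazawa.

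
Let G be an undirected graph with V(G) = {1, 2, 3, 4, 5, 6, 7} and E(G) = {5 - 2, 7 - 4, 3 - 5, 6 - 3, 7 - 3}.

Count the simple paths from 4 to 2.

1

4–7–3–5–2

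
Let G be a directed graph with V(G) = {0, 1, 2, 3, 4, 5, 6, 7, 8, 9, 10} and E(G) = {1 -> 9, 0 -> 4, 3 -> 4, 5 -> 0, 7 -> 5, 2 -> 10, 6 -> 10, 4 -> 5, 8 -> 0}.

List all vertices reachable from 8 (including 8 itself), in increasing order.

0, 4, 5, 8

Start at 8.
Its neighbours: 0.
Then their neighbours: 4.
Then next layer: 5.
Nothing further is reachable.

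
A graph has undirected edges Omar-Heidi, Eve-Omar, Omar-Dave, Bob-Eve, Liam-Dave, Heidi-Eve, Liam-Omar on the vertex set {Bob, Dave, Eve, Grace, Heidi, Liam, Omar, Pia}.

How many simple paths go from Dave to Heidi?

Dave–Liam–Omar–Eve–Heidi
Dave–Liam–Omar–Heidi
Dave–Omar–Eve–Heidi
Dave–Omar–Heidi

4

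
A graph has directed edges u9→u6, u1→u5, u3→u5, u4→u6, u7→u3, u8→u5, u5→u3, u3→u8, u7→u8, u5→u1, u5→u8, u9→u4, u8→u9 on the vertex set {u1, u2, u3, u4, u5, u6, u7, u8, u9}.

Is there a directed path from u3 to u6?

Yes

Explore from u3.
Distance 1: reach u5, u8.
Distance 2: reach u1, u9.
Distance 3: reach u4, u6.
Found u6.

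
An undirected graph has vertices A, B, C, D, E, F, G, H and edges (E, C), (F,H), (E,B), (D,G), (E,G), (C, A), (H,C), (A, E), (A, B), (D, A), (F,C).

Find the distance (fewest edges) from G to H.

3

Distance 0: G.
Distance 1: D, E.
Distance 2: A, B, C.
Distance 3: F, H — contains H.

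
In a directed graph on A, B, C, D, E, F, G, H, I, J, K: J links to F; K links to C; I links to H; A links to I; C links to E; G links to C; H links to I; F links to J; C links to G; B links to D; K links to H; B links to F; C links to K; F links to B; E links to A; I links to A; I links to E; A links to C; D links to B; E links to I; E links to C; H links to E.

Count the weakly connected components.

2

From A: component {A, C, E, G, H, I, K}.
From B: component {B, D, F, J}.
That's 2 components.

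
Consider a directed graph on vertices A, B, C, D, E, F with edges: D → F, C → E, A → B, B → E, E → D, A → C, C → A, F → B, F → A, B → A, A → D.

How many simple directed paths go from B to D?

3

B→A→C→E→D
B→A→D
B→E→D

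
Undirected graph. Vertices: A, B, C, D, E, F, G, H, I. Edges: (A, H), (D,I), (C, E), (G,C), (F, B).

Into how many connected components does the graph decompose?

4

From A: component {A, H}.
From B: component {B, F}.
From C: component {C, E, G}.
From D: component {D, I}.
That's 4 components.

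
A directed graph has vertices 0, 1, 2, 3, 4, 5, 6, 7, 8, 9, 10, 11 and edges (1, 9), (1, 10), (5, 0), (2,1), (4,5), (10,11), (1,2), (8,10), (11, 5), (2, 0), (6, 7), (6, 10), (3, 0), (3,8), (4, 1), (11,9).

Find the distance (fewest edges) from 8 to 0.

4

Distance 0: 8.
Distance 1: 10.
Distance 2: 11.
Distance 3: 5, 9.
Distance 4: 0 — contains 0.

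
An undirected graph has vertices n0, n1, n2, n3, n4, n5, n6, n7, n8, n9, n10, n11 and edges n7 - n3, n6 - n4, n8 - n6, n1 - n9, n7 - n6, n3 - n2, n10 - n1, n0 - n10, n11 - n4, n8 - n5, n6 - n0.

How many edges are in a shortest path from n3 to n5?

Distance 0: n3.
Distance 1: n2, n7.
Distance 2: n6.
Distance 3: n0, n4, n8.
Distance 4: n5, n10, n11 — contains n5.

4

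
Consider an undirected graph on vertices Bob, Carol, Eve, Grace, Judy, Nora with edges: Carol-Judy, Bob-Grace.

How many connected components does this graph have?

4

From Bob: component {Bob, Grace}.
From Carol: component {Carol, Judy}.
From Eve: component {Eve}.
From Nora: component {Nora}.
That's 4 components.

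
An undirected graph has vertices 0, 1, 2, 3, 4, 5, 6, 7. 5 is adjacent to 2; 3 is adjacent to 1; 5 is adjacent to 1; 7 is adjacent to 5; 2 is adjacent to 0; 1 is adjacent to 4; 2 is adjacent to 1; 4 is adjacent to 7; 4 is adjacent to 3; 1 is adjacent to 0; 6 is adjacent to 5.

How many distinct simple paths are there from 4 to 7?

4–1–0–2–5–7
4–1–2–5–7
4–1–5–7
4–3–1–0–2–5–7
4–3–1–2–5–7
4–3–1–5–7
4–7

7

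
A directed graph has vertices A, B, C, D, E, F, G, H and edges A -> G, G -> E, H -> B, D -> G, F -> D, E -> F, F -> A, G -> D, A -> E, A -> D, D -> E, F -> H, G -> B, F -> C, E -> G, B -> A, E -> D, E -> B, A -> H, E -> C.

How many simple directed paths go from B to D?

B→A→D
B→A→E→D
B→A→E→F→D
B→A→E→G→D
B→A→G→D
B→A→G→E→D
B→A→G→E→F→D

7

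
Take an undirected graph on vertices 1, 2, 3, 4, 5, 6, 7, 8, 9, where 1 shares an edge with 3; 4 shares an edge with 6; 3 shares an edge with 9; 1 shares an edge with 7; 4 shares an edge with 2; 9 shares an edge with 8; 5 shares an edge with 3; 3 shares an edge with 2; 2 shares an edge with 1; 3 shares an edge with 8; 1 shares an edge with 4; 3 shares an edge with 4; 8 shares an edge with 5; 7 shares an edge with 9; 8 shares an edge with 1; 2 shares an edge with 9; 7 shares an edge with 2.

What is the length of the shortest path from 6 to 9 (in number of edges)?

Distance 0: 6.
Distance 1: 4.
Distance 2: 1, 2, 3.
Distance 3: 5, 7, 8, 9 — contains 9.

3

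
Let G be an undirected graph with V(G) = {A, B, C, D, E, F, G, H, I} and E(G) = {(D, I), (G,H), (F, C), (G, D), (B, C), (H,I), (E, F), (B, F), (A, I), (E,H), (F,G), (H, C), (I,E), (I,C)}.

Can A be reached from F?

Explore from F.
Distance 1: reach B, C, E, G.
Distance 2: reach D, H, I.
Distance 3: reach A.
Found A.

Yes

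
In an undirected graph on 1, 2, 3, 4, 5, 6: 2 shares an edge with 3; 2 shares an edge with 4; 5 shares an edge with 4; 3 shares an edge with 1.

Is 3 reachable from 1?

Explore from 1.
Distance 1: reach 3.
Found 3.

Yes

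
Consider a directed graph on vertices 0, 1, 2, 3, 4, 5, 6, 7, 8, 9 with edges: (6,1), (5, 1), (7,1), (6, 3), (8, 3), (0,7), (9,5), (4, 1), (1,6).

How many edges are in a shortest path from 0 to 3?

4

Distance 0: 0.
Distance 1: 7.
Distance 2: 1.
Distance 3: 6.
Distance 4: 3 — contains 3.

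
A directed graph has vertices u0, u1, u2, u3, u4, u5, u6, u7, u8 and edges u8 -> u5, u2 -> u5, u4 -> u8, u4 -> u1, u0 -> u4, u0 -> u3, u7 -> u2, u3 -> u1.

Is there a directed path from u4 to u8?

Yes

Explore from u4.
Distance 1: reach u1, u8.
Found u8.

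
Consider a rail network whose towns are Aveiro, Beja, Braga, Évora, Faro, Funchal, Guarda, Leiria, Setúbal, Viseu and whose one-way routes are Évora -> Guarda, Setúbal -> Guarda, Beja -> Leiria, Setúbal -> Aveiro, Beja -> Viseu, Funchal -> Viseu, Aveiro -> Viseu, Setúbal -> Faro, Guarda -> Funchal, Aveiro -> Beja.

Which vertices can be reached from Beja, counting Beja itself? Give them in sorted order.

Beja, Leiria, Viseu

Start at Beja.
Its neighbours: Leiria, Viseu.
Nothing further is reachable.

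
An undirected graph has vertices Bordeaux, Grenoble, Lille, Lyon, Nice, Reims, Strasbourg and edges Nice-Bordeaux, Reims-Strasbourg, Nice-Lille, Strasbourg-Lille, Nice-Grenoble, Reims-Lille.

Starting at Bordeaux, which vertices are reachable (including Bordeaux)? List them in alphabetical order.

Bordeaux, Grenoble, Lille, Nice, Reims, Strasbourg

Start at Bordeaux.
Its neighbours: Nice.
Then their neighbours: Grenoble, Lille.
Then next layer: Reims, Strasbourg.
Nothing further is reachable.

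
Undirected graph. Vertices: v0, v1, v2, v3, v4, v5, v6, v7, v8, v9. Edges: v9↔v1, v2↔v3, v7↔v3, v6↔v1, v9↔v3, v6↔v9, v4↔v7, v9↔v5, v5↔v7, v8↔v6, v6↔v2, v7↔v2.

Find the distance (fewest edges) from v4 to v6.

3

Distance 0: v4.
Distance 1: v7.
Distance 2: v2, v3, v5.
Distance 3: v6, v9 — contains v6.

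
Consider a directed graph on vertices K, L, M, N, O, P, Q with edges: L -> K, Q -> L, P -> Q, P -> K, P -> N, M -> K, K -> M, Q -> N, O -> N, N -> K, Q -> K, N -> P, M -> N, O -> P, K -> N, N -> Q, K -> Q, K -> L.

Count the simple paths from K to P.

3

K→M→N→P
K→N→P
K→Q→N→P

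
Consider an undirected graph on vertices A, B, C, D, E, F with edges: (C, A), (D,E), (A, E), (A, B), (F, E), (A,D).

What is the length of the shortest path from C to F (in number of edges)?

Distance 0: C.
Distance 1: A.
Distance 2: B, D, E.
Distance 3: F — contains F.

3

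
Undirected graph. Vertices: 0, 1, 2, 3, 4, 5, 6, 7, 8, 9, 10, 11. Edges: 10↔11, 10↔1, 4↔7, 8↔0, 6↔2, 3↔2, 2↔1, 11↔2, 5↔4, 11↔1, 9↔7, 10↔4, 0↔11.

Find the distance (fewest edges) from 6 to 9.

Distance 0: 6.
Distance 1: 2.
Distance 2: 1, 3, 11.
Distance 3: 0, 10.
Distance 4: 4, 8.
Distance 5: 5, 7.
Distance 6: 9 — contains 9.

6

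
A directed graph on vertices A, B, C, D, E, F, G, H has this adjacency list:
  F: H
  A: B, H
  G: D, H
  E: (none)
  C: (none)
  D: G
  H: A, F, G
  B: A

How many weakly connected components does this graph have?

3

From A: component {A, B, D, F, G, H}.
From C: component {C}.
From E: component {E}.
That's 3 components.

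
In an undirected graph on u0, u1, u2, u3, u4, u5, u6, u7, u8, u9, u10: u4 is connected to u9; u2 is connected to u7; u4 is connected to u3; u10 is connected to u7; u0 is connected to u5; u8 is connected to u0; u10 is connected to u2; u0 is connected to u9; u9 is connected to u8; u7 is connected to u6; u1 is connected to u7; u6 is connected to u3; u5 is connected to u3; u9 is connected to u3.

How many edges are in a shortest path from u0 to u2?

5

Distance 0: u0.
Distance 1: u5, u8, u9.
Distance 2: u3, u4.
Distance 3: u6.
Distance 4: u7.
Distance 5: u1, u2, u10 — contains u2.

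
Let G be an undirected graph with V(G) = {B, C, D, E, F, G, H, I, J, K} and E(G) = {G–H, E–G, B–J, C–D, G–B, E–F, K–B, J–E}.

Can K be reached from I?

No

I has no edges, so nothing is reachable from it.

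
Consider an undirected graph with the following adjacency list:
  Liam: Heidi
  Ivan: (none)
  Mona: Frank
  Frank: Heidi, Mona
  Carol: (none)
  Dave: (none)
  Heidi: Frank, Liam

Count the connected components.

4

From Carol: component {Carol}.
From Dave: component {Dave}.
From Frank: component {Frank, Heidi, Liam, Mona}.
From Ivan: component {Ivan}.
That's 4 components.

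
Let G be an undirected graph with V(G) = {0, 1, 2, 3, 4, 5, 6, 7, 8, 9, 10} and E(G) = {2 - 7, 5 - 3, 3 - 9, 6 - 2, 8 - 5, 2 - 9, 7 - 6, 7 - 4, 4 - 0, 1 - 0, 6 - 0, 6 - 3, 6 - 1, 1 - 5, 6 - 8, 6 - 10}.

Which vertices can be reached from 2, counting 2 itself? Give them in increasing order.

0, 1, 2, 3, 4, 5, 6, 7, 8, 9, 10

Start at 2.
Its neighbours: 6, 7, 9.
Then their neighbours: 0, 1, 3, 4, 8, 10.
Then next layer: 5.
Every vertex is now reached.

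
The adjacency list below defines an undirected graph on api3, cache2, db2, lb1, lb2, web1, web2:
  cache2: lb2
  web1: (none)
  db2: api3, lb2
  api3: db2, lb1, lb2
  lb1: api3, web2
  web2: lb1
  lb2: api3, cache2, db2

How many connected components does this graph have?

From api3: component {api3, cache2, db2, lb1, lb2, web2}.
From web1: component {web1}.
That's 2 components.

2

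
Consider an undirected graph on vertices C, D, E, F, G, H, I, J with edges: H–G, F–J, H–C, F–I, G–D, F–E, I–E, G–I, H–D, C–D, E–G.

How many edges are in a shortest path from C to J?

5

Distance 0: C.
Distance 1: D, H.
Distance 2: G.
Distance 3: E, I.
Distance 4: F.
Distance 5: J — contains J.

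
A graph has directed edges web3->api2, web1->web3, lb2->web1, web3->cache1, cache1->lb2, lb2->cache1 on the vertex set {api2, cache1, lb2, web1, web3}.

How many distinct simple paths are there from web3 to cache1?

web3→cache1

1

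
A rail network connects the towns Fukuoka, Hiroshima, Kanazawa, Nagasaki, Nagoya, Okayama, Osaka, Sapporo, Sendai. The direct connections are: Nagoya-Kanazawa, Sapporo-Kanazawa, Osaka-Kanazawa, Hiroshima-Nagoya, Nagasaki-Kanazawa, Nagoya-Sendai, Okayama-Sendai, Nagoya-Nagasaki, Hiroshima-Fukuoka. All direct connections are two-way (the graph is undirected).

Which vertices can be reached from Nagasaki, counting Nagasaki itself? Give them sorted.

Fukuoka, Hiroshima, Kanazawa, Nagasaki, Nagoya, Okayama, Osaka, Sapporo, Sendai

Start at Nagasaki.
Its neighbours: Kanazawa, Nagoya.
Then their neighbours: Hiroshima, Osaka, Sapporo, Sendai.
Then next layer: Fukuoka, Okayama.
Every vertex is now reached.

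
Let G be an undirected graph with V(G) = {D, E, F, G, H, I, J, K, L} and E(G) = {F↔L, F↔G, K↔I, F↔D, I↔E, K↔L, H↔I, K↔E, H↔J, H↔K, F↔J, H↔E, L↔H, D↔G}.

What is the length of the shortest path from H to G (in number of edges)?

Distance 0: H.
Distance 1: E, I, J, K, L.
Distance 2: F.
Distance 3: D, G — contains G.

3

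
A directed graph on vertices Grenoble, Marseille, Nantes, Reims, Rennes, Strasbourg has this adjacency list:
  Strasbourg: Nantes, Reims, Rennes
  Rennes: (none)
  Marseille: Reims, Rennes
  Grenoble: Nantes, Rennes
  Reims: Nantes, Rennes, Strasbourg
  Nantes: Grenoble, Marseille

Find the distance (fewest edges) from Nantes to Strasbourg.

Distance 0: Nantes.
Distance 1: Grenoble, Marseille.
Distance 2: Reims, Rennes.
Distance 3: Strasbourg — contains Strasbourg.

3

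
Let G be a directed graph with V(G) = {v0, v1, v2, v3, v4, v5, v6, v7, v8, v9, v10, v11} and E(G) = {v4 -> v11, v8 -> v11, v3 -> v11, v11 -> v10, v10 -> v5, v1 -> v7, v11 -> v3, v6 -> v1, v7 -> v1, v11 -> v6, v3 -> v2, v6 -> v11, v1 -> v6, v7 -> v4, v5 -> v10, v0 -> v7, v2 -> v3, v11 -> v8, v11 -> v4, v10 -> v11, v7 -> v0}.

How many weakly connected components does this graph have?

2

From v0: component {v0, v1, v2, v3, v4, v5, v6, v7, v8, v10, v11}.
From v9: component {v9}.
That's 2 components.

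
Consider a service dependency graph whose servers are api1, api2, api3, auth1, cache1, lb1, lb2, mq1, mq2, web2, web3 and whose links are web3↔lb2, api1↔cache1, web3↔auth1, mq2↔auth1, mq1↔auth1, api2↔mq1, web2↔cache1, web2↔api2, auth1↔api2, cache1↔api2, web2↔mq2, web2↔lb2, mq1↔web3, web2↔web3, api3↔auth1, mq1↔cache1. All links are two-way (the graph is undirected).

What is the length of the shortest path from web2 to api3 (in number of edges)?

Distance 0: web2.
Distance 1: api2, cache1, lb2, mq2, web3.
Distance 2: api1, auth1, mq1.
Distance 3: api3 — contains api3.

3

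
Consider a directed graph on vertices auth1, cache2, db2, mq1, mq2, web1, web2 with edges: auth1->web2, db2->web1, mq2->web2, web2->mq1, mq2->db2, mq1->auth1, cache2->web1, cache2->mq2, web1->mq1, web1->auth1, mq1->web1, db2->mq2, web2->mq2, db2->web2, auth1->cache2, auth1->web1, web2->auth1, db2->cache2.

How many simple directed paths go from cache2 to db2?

cache2→mq2→db2
cache2→web1→auth1→web2→mq2→db2
cache2→web1→mq1→auth1→web2→mq2→db2

3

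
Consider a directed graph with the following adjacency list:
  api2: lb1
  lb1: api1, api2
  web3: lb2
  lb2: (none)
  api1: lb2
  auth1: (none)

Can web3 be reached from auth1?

auth1 has no outgoing edges, so nothing is reachable from it.

No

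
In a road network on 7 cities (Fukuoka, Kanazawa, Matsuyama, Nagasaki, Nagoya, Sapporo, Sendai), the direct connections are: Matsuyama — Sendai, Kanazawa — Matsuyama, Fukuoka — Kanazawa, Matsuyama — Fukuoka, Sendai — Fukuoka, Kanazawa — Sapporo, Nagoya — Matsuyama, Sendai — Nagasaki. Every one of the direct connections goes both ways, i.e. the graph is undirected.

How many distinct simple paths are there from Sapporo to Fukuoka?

Sapporo–Kanazawa–Fukuoka
Sapporo–Kanazawa–Matsuyama–Fukuoka
Sapporo–Kanazawa–Matsuyama–Sendai–Fukuoka

3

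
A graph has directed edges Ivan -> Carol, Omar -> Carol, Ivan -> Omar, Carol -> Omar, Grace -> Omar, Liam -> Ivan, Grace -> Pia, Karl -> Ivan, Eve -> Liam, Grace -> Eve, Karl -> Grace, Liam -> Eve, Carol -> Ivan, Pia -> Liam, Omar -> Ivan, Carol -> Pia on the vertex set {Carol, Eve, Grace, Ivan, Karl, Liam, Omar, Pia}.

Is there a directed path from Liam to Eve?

Explore from Liam.
Distance 1: reach Eve, Ivan.
Found Eve.

Yes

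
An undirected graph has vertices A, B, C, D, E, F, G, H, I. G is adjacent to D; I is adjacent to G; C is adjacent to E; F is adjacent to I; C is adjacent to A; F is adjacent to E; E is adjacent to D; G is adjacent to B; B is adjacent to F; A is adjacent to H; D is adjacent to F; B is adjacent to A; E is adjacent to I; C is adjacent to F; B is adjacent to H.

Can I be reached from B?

Yes

Explore from B.
Distance 1: reach A, F, G, H.
Distance 2: reach C, D, E, I.
Found I.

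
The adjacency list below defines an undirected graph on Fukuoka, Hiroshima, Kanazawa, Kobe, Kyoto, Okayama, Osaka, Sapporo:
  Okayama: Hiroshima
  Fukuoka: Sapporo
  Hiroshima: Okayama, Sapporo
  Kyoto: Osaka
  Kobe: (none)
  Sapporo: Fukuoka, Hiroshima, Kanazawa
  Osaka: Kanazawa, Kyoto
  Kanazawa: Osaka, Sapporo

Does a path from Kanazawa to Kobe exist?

No

Explore from Kanazawa.
Distance 1: reach Osaka, Sapporo.
Distance 2: reach Fukuoka, Hiroshima, Kyoto.
Distance 3: reach Okayama.
The search is exhausted without reaching Kobe; it lies in a different component.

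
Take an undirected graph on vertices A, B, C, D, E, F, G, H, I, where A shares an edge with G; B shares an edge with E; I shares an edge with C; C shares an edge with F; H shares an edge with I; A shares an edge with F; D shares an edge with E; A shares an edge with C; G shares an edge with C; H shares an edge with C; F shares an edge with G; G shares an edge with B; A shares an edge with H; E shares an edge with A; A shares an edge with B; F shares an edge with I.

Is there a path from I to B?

Yes

Explore from I.
Distance 1: reach C, F, H.
Distance 2: reach A, G.
Distance 3: reach B, E.
Found B.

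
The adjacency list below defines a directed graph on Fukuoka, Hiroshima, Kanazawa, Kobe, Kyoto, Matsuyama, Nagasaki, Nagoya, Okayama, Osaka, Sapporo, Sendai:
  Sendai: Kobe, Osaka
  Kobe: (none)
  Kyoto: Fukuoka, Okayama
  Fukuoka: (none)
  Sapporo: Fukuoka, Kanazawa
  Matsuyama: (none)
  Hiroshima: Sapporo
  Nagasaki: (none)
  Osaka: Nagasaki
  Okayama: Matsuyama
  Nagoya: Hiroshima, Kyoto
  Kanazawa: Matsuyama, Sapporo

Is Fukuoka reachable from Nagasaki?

Nagasaki has no outgoing edges, so nothing is reachable from it.

No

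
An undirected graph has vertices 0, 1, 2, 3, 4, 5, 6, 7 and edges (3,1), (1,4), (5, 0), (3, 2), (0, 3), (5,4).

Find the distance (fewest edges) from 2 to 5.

Distance 0: 2.
Distance 1: 3.
Distance 2: 0, 1.
Distance 3: 4, 5 — contains 5.

3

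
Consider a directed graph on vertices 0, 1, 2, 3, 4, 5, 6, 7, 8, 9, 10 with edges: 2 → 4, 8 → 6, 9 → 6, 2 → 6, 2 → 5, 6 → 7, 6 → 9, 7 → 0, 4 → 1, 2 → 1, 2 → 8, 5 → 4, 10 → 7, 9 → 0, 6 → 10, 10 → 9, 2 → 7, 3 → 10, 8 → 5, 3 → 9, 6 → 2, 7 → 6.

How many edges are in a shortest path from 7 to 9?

Distance 0: 7.
Distance 1: 0, 6.
Distance 2: 2, 9, 10 — contains 9.

2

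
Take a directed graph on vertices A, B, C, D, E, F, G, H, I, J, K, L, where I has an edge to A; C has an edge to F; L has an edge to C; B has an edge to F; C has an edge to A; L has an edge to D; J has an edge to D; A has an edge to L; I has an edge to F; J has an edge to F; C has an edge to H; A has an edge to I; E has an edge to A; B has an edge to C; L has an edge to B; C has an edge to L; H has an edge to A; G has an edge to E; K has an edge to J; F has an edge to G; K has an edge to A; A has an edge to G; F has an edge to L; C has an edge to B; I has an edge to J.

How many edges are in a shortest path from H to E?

Distance 0: H.
Distance 1: A.
Distance 2: G, I, L.
Distance 3: B, C, D, E, F, J — contains E.

3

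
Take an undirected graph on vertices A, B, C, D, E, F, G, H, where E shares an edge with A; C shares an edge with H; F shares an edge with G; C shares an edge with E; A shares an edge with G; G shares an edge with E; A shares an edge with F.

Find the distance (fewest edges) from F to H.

4

Distance 0: F.
Distance 1: A, G.
Distance 2: E.
Distance 3: C.
Distance 4: H — contains H.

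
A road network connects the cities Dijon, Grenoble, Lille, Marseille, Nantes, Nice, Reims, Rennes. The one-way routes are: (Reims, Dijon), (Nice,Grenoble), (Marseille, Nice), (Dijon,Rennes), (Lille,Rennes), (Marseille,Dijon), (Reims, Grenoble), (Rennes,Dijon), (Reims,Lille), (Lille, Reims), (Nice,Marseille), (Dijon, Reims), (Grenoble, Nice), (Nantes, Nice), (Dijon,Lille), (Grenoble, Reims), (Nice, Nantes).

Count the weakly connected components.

From Dijon: component {Dijon, Grenoble, Lille, Marseille, Nantes, Nice, Reims, Rennes}.
That's 1 component.

1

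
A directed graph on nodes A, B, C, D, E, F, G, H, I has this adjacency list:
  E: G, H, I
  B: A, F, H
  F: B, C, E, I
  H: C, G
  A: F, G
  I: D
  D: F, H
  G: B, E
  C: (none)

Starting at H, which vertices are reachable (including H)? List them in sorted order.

Start at H.
Its neighbours: C, G.
Then their neighbours: B, E.
Then next layer: A, F, I.
Then next layer: D.
Every vertex is now reached.

A, B, C, D, E, F, G, H, I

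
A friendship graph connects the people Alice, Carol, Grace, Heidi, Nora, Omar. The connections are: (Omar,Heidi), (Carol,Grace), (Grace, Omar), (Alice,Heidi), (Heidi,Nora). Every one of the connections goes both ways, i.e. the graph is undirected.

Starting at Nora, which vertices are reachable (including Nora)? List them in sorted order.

Alice, Carol, Grace, Heidi, Nora, Omar

Start at Nora.
Its neighbours: Heidi.
Then their neighbours: Alice, Omar.
Then next layer: Grace.
Then next layer: Carol.
Every vertex is now reached.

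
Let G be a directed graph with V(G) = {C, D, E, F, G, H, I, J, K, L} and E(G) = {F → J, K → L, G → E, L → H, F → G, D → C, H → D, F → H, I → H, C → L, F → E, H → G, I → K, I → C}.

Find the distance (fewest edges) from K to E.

4

Distance 0: K.
Distance 1: L.
Distance 2: H.
Distance 3: D, G.
Distance 4: C, E — contains E.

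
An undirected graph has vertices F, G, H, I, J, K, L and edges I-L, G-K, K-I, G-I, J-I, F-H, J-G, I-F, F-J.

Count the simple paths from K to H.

K–G–I–F–H
K–G–I–J–F–H
K–G–J–F–H
K–G–J–I–F–H
K–I–F–H
K–I–G–J–F–H
K–I–J–F–H

7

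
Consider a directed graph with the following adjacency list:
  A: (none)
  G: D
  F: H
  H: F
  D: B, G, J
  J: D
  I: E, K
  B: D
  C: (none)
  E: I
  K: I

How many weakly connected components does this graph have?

From A: component {A}.
From B: component {B, D, G, J}.
From C: component {C}.
From E: component {E, I, K}.
From F: component {F, H}.
That's 5 components.

5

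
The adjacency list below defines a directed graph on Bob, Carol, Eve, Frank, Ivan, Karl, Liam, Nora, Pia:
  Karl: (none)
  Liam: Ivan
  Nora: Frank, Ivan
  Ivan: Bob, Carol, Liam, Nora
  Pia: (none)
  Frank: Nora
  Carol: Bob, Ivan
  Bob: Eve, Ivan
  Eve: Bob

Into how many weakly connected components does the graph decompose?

3

From Bob: component {Bob, Carol, Eve, Frank, Ivan, Liam, Nora}.
From Karl: component {Karl}.
From Pia: component {Pia}.
That's 3 components.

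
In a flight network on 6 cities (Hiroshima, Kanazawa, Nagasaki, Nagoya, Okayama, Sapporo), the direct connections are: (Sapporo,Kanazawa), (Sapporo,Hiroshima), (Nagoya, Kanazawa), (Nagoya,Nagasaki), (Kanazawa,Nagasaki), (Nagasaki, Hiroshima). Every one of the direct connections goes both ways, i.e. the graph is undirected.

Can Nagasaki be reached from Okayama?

Okayama has no edges, so nothing is reachable from it.

No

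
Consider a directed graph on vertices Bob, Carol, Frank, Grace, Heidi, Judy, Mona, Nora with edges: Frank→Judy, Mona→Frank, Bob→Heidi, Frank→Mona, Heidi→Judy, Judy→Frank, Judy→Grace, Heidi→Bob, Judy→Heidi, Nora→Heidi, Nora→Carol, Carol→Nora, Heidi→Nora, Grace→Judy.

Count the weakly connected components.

1

From Bob: component {Bob, Carol, Frank, Grace, Heidi, Judy, Mona, Nora}.
That's 1 component.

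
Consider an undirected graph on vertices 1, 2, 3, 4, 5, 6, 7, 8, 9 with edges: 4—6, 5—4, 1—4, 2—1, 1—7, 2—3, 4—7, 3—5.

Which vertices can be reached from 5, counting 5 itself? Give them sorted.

Start at 5.
Its neighbours: 3, 4.
Then their neighbours: 1, 2, 6, 7.
Nothing further is reachable.

1, 2, 3, 4, 5, 6, 7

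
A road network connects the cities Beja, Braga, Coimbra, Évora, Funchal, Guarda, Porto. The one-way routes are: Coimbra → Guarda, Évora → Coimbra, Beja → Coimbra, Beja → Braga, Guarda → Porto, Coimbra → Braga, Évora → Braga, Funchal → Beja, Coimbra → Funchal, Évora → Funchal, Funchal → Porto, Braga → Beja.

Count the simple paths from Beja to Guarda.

Beja→Coimbra→Guarda

1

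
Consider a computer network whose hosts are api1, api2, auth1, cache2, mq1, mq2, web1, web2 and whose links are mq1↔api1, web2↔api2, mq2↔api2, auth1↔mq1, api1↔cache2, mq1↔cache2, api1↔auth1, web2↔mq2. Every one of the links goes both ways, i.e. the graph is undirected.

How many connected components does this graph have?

3

From api1: component {api1, auth1, cache2, mq1}.
From api2: component {api2, mq2, web2}.
From web1: component {web1}.
That's 3 components.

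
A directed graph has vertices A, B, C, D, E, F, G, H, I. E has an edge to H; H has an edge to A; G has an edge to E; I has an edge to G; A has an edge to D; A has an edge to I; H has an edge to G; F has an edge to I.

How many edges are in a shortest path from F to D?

Distance 0: F.
Distance 1: I.
Distance 2: G.
Distance 3: E.
Distance 4: H.
Distance 5: A.
Distance 6: D — contains D.

6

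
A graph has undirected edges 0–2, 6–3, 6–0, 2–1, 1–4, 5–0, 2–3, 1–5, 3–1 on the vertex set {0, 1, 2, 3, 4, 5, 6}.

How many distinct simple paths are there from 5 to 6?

5–0–2–1–3–6
5–0–2–3–6
5–0–6
5–1–2–0–6
5–1–2–3–6
5–1–3–2–0–6
5–1–3–6

7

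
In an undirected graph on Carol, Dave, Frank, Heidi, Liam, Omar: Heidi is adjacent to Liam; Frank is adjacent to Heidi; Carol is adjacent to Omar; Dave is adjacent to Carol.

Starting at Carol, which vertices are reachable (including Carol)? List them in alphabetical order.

Carol, Dave, Omar

Start at Carol.
Its neighbours: Dave, Omar.
Nothing further is reachable.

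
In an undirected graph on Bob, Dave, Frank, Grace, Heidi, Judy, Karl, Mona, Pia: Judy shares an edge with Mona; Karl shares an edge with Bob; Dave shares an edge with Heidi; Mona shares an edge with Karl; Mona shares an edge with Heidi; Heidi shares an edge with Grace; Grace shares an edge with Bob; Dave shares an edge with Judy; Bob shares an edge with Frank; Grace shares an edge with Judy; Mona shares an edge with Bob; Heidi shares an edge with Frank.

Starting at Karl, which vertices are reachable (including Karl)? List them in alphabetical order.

Bob, Dave, Frank, Grace, Heidi, Judy, Karl, Mona

Start at Karl.
Its neighbours: Bob, Mona.
Then their neighbours: Frank, Grace, Heidi, Judy.
Then next layer: Dave.
Nothing further is reachable.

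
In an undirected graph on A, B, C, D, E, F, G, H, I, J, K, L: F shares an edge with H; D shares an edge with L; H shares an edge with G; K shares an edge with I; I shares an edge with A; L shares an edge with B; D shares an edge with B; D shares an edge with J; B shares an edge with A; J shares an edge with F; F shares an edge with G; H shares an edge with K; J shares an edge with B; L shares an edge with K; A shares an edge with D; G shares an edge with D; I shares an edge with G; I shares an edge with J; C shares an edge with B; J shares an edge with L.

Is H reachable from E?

E has no edges, so nothing is reachable from it.

No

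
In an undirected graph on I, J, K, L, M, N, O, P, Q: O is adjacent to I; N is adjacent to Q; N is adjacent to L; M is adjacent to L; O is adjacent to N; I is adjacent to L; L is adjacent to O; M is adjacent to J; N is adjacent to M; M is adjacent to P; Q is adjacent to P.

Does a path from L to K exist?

Explore from L.
Distance 1: reach I, M, N, O.
Distance 2: reach J, P, Q.
The search is exhausted without reaching K; it lies in a different component.

No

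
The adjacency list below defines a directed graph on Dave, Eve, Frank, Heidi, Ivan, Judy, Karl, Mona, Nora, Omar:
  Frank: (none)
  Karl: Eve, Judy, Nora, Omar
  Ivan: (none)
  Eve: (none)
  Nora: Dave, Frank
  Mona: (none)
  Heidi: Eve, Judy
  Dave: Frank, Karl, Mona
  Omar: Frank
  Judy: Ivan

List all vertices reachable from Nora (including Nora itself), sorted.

Start at Nora.
Its neighbours: Dave, Frank.
Then their neighbours: Karl, Mona.
Then next layer: Eve, Judy, Omar.
Then next layer: Ivan.
Nothing further is reachable.

Dave, Eve, Frank, Ivan, Judy, Karl, Mona, Nora, Omar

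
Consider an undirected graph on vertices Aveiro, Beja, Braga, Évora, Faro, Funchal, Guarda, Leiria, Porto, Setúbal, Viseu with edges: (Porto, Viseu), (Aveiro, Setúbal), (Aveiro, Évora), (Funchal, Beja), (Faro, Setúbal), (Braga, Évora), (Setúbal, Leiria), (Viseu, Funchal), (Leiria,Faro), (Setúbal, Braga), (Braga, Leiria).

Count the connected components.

From Aveiro: component {Aveiro, Braga, Évora, Faro, Leiria, Setúbal}.
From Beja: component {Beja, Funchal, Porto, Viseu}.
From Guarda: component {Guarda}.
That's 3 components.

3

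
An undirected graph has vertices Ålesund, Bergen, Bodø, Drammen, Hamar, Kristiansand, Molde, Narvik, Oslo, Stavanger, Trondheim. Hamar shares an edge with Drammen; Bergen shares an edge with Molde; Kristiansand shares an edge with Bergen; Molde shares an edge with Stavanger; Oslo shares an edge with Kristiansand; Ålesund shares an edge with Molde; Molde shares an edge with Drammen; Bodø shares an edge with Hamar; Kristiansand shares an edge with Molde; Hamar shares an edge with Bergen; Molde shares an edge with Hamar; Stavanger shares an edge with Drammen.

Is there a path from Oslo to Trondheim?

No

Explore from Oslo.
Distance 1: reach Kristiansand.
Distance 2: reach Bergen, Molde.
Distance 3: reach Ålesund, Drammen, Hamar, Stavanger.
Distance 4: reach Bodø.
The search is exhausted without reaching Trondheim; it lies in a different component.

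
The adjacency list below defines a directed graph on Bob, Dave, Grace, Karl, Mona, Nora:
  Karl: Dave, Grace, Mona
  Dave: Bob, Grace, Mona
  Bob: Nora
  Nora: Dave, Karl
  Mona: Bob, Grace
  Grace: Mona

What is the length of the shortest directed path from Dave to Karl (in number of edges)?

3

Distance 0: Dave.
Distance 1: Bob, Grace, Mona.
Distance 2: Nora.
Distance 3: Karl — contains Karl.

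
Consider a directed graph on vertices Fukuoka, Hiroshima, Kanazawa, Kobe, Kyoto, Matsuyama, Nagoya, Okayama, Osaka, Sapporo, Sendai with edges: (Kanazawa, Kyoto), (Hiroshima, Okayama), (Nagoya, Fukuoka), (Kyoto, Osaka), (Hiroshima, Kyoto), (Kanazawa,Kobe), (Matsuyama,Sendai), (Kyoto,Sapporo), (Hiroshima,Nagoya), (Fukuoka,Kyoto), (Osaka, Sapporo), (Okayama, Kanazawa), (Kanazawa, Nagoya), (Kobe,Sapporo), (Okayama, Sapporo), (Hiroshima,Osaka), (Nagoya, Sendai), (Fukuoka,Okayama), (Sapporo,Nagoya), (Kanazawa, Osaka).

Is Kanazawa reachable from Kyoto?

Yes

Explore from Kyoto.
Distance 1: reach Osaka, Sapporo.
Distance 2: reach Nagoya.
Distance 3: reach Fukuoka, Sendai.
Distance 4: reach Okayama.
Distance 5: reach Kanazawa.
Found Kanazawa.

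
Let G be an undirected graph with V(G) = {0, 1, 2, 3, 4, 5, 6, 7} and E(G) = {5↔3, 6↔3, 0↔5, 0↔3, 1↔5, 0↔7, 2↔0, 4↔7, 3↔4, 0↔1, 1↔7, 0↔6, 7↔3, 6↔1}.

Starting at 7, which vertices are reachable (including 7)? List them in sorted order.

0, 1, 2, 3, 4, 5, 6, 7

Start at 7.
Its neighbours: 0, 1, 3, 4.
Then their neighbours: 2, 5, 6.
Every vertex is now reached.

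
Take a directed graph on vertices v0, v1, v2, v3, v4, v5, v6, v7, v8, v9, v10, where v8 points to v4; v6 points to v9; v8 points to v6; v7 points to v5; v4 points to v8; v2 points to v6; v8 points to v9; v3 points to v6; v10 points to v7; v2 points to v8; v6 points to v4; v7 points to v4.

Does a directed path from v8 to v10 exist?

Explore from v8.
Distance 1: reach v4, v6, v9.
The search from v8 is exhausted; no directed path reaches v10.

No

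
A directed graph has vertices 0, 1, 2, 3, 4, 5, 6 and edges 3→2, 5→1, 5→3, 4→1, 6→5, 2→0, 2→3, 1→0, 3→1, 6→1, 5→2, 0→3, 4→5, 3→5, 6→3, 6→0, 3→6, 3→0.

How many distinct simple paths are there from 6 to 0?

14

6→0
6→1→0
6→3→0
6→3→1→0
6→3→2→0
6→3→5→1→0
6→3→5→2→0
6→5→1→0
6→5→2→0
6→5→2→3→0
6→5→2→3→1→0
6→5→3→0
6→5→3→1→0
6→5→3→2→0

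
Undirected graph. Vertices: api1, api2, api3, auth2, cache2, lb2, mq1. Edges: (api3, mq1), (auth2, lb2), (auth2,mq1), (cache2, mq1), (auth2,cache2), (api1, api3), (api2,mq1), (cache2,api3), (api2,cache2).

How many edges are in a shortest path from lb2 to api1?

4

Distance 0: lb2.
Distance 1: auth2.
Distance 2: cache2, mq1.
Distance 3: api2, api3.
Distance 4: api1 — contains api1.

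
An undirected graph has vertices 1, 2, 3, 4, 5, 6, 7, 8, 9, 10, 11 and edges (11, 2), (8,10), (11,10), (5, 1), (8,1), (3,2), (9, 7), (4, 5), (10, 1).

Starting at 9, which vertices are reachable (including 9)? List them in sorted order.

7, 9

Start at 9.
Its neighbours: 7.
Nothing further is reachable.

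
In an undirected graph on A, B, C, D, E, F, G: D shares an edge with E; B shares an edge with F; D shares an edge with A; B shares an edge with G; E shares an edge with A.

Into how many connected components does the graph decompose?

From A: component {A, D, E}.
From B: component {B, F, G}.
From C: component {C}.
That's 3 components.

3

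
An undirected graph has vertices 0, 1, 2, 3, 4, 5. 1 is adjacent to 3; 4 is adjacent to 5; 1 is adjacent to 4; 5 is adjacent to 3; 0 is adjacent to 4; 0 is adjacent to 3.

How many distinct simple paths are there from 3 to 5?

3

3–0–4–5
3–1–4–5
3–5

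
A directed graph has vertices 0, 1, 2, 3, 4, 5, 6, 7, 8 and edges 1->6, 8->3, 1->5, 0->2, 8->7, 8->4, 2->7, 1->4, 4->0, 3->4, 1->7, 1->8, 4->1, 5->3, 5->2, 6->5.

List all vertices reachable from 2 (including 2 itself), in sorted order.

2, 7

Start at 2.
Its neighbours: 7.
Nothing further is reachable.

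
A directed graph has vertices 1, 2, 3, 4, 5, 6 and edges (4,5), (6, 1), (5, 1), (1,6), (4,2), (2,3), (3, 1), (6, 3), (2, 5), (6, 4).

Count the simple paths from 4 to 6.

3

4→2→3→1→6
4→2→5→1→6
4→5→1→6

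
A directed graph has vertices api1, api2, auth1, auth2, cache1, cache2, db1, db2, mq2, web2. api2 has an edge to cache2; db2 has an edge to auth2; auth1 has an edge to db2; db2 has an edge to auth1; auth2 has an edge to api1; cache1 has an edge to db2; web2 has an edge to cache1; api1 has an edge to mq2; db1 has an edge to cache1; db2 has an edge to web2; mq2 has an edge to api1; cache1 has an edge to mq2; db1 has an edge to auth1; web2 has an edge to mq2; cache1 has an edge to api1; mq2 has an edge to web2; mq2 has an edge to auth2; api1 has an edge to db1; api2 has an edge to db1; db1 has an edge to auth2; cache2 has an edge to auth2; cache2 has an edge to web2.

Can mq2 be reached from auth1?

Explore from auth1.
Distance 1: reach db2.
Distance 2: reach auth2, web2.
Distance 3: reach api1, cache1, mq2.
Found mq2.

Yes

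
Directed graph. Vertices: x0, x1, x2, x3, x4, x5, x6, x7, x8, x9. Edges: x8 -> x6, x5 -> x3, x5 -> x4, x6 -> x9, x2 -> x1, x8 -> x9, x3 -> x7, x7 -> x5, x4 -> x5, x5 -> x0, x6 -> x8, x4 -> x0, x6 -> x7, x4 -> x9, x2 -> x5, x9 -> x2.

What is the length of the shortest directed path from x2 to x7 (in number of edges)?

Distance 0: x2.
Distance 1: x1, x5.
Distance 2: x0, x3, x4.
Distance 3: x7, x9 — contains x7.

3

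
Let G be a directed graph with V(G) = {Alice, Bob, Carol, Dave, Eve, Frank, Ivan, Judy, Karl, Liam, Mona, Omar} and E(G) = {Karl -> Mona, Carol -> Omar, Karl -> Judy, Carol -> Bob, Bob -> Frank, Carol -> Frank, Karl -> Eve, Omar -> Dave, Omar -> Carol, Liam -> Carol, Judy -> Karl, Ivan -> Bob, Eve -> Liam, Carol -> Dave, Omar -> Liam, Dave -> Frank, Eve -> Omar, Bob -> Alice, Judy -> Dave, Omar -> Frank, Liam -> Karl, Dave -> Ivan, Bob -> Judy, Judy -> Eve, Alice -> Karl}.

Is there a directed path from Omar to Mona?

Yes

Explore from Omar.
Distance 1: reach Carol, Dave, Frank, Liam.
Distance 2: reach Bob, Ivan, Karl.
Distance 3: reach Alice, Eve, Judy, Mona.
Found Mona.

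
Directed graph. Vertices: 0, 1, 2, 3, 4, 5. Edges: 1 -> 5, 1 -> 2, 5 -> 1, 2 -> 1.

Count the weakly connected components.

4

From 0: component {0}.
From 1: component {1, 2, 5}.
From 3: component {3}.
From 4: component {4}.
That's 4 components.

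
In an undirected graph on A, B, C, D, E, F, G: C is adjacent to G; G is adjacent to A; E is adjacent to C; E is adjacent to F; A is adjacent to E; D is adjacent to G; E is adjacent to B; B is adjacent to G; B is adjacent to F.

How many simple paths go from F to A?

7

F–B–E–A
F–B–E–C–G–A
F–B–G–A
F–B–G–C–E–A
F–E–A
F–E–B–G–A
F–E–C–G–A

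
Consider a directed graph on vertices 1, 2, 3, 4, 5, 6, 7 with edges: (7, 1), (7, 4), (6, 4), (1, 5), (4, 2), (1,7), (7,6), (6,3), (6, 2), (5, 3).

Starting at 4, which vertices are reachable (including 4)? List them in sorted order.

2, 4

Start at 4.
Its neighbours: 2.
Nothing further is reachable.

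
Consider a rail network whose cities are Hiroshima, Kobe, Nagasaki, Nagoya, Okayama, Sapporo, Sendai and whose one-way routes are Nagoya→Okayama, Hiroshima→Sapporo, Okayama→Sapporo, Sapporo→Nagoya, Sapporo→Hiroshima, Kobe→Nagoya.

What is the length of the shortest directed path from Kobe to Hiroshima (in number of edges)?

4

Distance 0: Kobe.
Distance 1: Nagoya.
Distance 2: Okayama.
Distance 3: Sapporo.
Distance 4: Hiroshima — contains Hiroshima.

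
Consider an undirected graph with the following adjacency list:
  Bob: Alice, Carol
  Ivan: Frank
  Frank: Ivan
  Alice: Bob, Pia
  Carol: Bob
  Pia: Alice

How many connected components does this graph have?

2

From Alice: component {Alice, Bob, Carol, Pia}.
From Frank: component {Frank, Ivan}.
That's 2 components.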